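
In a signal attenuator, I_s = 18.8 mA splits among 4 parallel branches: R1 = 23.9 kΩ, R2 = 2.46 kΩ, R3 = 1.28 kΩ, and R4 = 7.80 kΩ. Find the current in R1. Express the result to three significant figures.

ΣG = 1/23.9 + 1/2.46 + 1/1.28 + 1/7.80 = 1.358.
R1 takes the fraction G_k/ΣG = 0.04184/1.358 = 0.03082, so I = 18.8 × 0.03082 = 0.5793 mA.

I ≈ 0.579 mA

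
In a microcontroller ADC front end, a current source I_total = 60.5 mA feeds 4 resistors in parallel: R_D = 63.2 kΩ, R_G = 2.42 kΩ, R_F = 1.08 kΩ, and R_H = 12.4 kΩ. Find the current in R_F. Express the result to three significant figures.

I ≈ 39.0 mA

Conductances: ΣG = 1/63.2 + 1/2.42 + 1/1.08 + 1/12.4 = 1.436 (1/kΩ).
Current divider: I(R_F) = I_total · G_k/ΣG = 60.5 × (0.9259/1.436) = 60.5 × 0.6450 = 39.02 mA.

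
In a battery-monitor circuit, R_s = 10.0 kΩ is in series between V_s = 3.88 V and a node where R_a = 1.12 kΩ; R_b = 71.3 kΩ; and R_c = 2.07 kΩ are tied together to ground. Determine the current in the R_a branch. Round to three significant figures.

Parallel bank: R_p = 1/(1/1.12 + 1/71.3 + 1/2.07) = 0.7194 kΩ.
V_A = 3.88 × 0.7194/10.72 = 0.2604 V.
I(R_a) = V_A / R_a = 0.2604/1.12 = 0.2325 mA.

I ≈ 0.233 mA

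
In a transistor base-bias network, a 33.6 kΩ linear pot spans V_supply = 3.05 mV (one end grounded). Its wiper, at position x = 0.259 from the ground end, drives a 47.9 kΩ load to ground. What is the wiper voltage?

Split the track: R_lower = x·R_p = 8.702 kΩ, R_upper = (1−x)·R_p = 24.90 kΩ.
R_L loads the lower segment: effective lower R = 7.364 kΩ.
Then V_out = V_supply · 7.364/(24.90 + 7.364) = 0.6962 mV.
(Unloaded: V_out = x·V_supply = 0.790 mV.)

V_out ≈ 0.696 mV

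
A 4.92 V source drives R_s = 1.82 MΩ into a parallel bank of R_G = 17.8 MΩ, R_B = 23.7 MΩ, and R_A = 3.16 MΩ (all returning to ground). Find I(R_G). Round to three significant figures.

Parallel bank: R_p = 1/(1/17.8 + 1/23.7 + 1/3.16) = 2.411 MΩ.
V_A by voltage divider: V_A = 4.92 × 2.411/(1.82 + 2.411) = 2.803 V.
Branch current I = V_A/R_G = 2.803/17.8 = 0.1575 µA.

I ≈ 0.157 µA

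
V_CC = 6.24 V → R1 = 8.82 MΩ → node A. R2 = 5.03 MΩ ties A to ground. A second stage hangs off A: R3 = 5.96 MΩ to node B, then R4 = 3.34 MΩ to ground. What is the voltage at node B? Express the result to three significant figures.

The second stage (R3 + R4 = 9.300 MΩ) loads node A in parallel with R2.
Effective lower resistance at A: R2 ‖ 9.300 = 3.264 MΩ.
First divider: V_A = V_CC · 3.264/(8.82 + 3.264) = 1.686 V.
V_B = V_A × 0.3591 = 0.6054 V.

V_B ≈ 0.605 V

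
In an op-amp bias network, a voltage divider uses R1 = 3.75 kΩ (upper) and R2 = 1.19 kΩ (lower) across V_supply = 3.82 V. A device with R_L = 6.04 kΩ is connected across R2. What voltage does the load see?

R2 ‖ R_L = (1.19 × 6.04)/(1.19 + 6.04) = 0.9941 kΩ.
Now apply the divider: V_out = 3.82 × 0.2096 = 0.8005 V.
(Unloaded it would be 0.920 V; the load pulls it down.)

V_out ≈ 0.800 V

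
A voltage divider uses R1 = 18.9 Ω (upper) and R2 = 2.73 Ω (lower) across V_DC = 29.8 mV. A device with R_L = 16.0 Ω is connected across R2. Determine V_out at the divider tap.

First combine the lower leg with the load: R2 ‖ R_L = 2.332 Ω.
Voltage divider with the loaded lower leg: V_out = 29.8 × 2.332/(18.9 + 2.332) = 29.8 × 0.1098 = 3.273 mV.
(Unloaded it would be 3.76 mV; the load pulls it down.)

V_out ≈ 3.27 mV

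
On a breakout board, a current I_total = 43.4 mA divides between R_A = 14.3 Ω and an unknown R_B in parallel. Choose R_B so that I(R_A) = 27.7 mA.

R_B ≈ 25.2 Ω

In a two-way split, I_A/I_total = R_B/(R_A + R_B).
With f = 0.6382, R_B = R_A · f/(1−f) = 14.3 × 1.764 = 25.23 Ω.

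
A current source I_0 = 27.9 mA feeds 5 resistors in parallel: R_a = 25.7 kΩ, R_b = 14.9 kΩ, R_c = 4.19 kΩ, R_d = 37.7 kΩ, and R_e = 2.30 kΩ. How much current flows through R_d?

Total conductance ΣG = 1/25.7 + 1/14.9 + 1/4.19 + 1/37.7 + 1/2.30 = 0.8060 (units of 1/kΩ).
R_d takes the fraction G_k/ΣG = 0.02653/0.8060 = 0.03291, so I = 27.9 × 0.03291 = 0.9182 mA.

I ≈ 0.918 mA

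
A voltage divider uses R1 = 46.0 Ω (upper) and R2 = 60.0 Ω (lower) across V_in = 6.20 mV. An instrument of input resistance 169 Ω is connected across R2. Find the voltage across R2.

R2 ‖ R_L = (60.0 × 169)/(60.0 + 169) = 44.28 Ω.
Now apply the divider: V_out = 6.20 × 0.4905 = 3.041 mV.

V_out ≈ 3.04 mV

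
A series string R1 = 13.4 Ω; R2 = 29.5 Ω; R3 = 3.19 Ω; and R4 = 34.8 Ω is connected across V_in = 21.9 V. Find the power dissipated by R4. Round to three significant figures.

P ≈ 2.55 W

ΣR = 80.89 Ω → I = 21.9/80.89 = 0.2707 A.
V(R4) = I·R = 9.422 V; P = V·I = 9.422 × 0.2707 = 2.551 W.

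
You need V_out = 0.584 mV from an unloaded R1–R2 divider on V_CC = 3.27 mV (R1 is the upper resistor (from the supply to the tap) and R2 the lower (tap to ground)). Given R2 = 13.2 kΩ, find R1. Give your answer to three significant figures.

Required fraction k = V_out/V_CC = 0.1786.
So R1 = R2 · (V_CC/V_out − 1) = 13.2 × (3.27/0.584 − 1) = 13.2 × 4.599 = 60.71 kΩ.

R1 ≈ 60.7 kΩ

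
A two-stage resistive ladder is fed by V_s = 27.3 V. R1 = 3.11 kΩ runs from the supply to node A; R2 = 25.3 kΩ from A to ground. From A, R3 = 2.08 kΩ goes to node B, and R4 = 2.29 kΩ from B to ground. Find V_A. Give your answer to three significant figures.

Node A sees R2 in parallel with the series input of stage 2, R3 + R4 = 4.370 kΩ.
R2 ‖ (R3+R4) = 3.726 kΩ.
V_A = 27.3 × 3.726/(3.11 + 3.726) = 14.88 V.

V_A ≈ 14.9 V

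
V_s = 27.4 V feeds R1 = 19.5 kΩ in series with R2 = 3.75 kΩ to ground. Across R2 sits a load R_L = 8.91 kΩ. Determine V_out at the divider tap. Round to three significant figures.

R2 ‖ R_L = (3.75 × 8.91)/(3.75 + 8.91) = 2.639 kΩ.
Then V_out = V_s · R2'/(R1 + R2') = 27.4 × 2.639/22.14 = 3.266 V.
(Unloaded it would be 4.42 V; the load pulls it down.)

V_out ≈ 3.27 V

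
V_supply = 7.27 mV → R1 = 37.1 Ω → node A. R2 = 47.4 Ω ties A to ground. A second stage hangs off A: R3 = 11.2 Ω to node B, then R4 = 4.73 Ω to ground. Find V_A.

V_A ≈ 1.77 mV

Node A sees R2 in parallel with the series input of stage 2, R3 + R4 = 15.93 Ω.
Effective lower resistance at A: R2 ‖ 15.93 = 11.92 Ω.
First divider: V_A = V_supply · 11.92/(37.1 + 11.92) = 1.768 mV.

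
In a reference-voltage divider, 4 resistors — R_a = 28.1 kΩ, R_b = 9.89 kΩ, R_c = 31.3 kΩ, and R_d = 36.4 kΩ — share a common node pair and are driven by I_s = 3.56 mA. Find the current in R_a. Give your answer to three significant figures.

I ≈ 0.646 mA

Total conductance ΣG = 1/28.1 + 1/9.89 + 1/31.3 + 1/36.4 = 0.1961 (units of 1/kΩ).
Current divider: I(R_a) = I_s · G_k/ΣG = 3.56 × (0.03559/0.1961) = 3.56 × 0.1815 = 0.6460 mA.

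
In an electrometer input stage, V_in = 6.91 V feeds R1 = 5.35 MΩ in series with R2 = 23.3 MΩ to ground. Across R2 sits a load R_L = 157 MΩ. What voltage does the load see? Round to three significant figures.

The load sits in parallel with R2, giving an effective lower resistance R2' = R2·R_L/(R2+R_L) = 20.29 MΩ.
Then V_out = V_in · R2'/(R1 + R2') = 6.91 × 20.29/25.64 = 5.468 V.
(Unloaded it would be 5.62 V; the load pulls it down.)

V_out ≈ 5.47 V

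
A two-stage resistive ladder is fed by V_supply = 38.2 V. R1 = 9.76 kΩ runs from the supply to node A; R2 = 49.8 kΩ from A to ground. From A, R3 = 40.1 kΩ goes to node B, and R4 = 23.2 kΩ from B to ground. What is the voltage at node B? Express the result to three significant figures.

Node A sees R2 in parallel with the series input of stage 2, R3 + R4 = 63.30 kΩ.
Effective lower resistance at A: R2 ‖ 63.30 = 27.87 kΩ.
So V_A = 38.2 × 0.7406 = 28.29 V.
V_B = V_A × 0.3665 = 10.37 V.

V_B ≈ 10.4 V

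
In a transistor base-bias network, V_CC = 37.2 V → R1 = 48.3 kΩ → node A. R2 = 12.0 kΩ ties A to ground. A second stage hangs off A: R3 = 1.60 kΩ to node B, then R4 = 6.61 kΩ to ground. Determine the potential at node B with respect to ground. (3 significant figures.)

V_B ≈ 2.75 V

The second stage (R3 + R4 = 8.210 kΩ) loads node A in parallel with R2.
R2 ‖ (R3+R4) = 4.875 kΩ.
V_A = 37.2 × 4.875/(48.3 + 4.875) = 3.410 V.
Stage 2 is unloaded, so V_B = V_A · R4/(R3+R4) = 3.410 × 6.61/8.210 = 2.746 V.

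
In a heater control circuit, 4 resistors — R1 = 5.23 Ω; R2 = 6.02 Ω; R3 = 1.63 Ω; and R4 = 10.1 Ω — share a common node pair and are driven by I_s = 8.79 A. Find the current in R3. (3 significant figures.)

I ≈ 5.04 A

Conductances: ΣG = 1/5.23 + 1/6.02 + 1/1.63 + 1/10.1 = 1.070 (1/Ω).
R3 takes the fraction G_k/ΣG = 0.6135/1.070 = 0.5735, so I = 8.79 × 0.5735 = 5.041 A.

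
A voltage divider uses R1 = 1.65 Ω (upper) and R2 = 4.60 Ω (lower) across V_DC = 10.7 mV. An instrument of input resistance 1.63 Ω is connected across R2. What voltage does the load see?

The load sits in parallel with R2, giving an effective lower resistance R2' = R2·R_L/(R2+R_L) = 1.204 Ω.
Voltage divider with the loaded lower leg: V_out = 10.7 × 1.204/(1.65 + 1.204) = 10.7 × 0.4218 = 4.513 mV.
(Unloaded it would be 7.88 mV; the load pulls it down.)

V_out ≈ 4.51 mV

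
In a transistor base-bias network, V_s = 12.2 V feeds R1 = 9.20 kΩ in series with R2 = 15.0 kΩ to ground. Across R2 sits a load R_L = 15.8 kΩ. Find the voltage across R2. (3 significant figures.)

V_out ≈ 5.56 V

First combine the lower leg with the load: R2 ‖ R_L = 7.695 kΩ.
Then V_out = V_s · R2'/(R1 + R2') = 12.2 × 7.695/16.89 = 5.557 V.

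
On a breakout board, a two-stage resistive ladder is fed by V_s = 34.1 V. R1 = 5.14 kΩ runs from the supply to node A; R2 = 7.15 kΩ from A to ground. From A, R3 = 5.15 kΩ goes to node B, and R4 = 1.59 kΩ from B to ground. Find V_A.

V_A ≈ 13.7 V

The second stage (R3 + R4 = 6.740 kΩ) loads node A in parallel with R2.
R2 ‖ (R3+R4) = 3.469 kΩ.
V_A = 34.1 × 3.469/(5.14 + 3.469) = 13.74 V.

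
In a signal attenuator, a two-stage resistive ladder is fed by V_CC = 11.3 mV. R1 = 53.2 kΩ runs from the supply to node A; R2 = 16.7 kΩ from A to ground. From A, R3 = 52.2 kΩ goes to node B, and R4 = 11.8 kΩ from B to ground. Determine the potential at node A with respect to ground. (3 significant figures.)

V_A ≈ 2.25 mV

Node A sees R2 in parallel with the series input of stage 2, R3 + R4 = 64.00 kΩ.
Effective lower resistance at A: R2 ‖ 64.00 = 13.24 kΩ.
V_A = 11.3 × 13.24/(53.2 + 13.24) = 2.252 mV.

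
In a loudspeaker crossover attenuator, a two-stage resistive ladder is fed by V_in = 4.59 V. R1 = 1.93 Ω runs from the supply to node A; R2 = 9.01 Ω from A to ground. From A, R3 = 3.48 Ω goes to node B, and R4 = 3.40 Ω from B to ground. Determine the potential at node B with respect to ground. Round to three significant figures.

Node A sees R2 in parallel with the series input of stage 2, R3 + R4 = 6.880 Ω.
Effective lower resistance at A: R2 ‖ 6.880 = 3.901 Ω.
So V_A = 4.59 × 0.6690 = 3.071 V.
Then the unloaded second divider: V_B = V_A × R4/(R3+R4) = 3.071 × 0.4942 = 1.518 V.

V_B ≈ 1.52 V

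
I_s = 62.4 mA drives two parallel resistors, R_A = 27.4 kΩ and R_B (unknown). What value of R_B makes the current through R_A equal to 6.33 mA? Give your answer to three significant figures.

Two-branch current divider: I_A = I_s · R_B/(R_A + R_B).
6.33/62.4 = R_B/(R_A + R_B) → R_B = R_A · (0.1014)/(1 − 0.1014) = 27.4 × 0.1129 = 3.093 kΩ.

R_B ≈ 3.09 kΩ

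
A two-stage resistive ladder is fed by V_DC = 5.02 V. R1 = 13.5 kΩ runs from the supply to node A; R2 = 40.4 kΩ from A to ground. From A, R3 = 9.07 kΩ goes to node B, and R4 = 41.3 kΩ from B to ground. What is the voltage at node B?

Looking into the second stage from A: R3 + R4 = 50.37 kΩ appears in parallel with R2.
R2 ‖ (R3+R4) = 22.42 kΩ.
First divider: V_A = V_DC · 22.42/(13.5 + 22.42) = 3.133 V.
Stage 2 is unloaded, so V_B = V_A · R4/(R3+R4) = 3.133 × 41.3/50.37 = 2.569 V.

V_B ≈ 2.57 V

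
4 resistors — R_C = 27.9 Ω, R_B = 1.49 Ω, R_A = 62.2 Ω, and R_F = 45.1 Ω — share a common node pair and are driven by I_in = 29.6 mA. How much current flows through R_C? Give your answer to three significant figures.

I ≈ 1.42 mA

Total conductance ΣG = 1/27.9 + 1/1.49 + 1/62.2 + 1/45.1 = 0.7452 (units of 1/Ω).
R_C takes the fraction G_k/ΣG = 0.03584/0.7452 = 0.04810, so I = 29.6 × 0.04810 = 1.424 mA.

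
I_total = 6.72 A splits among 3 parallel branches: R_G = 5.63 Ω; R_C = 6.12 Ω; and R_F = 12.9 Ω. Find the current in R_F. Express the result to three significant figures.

I ≈ 1.24 A

Conductances: ΣG = 1/5.63 + 1/6.12 + 1/12.9 = 0.4185 (1/Ω).
R_F takes the fraction G_k/ΣG = 0.07752/0.4185 = 0.1852, so I = 6.72 × 0.1852 = 1.245 A.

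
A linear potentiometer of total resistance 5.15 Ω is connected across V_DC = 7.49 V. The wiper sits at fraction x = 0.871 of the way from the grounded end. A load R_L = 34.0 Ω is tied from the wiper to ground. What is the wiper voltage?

V_out ≈ 6.41 V

The pot divides into 0.6644 Ω above the wiper and 4.486 Ω below.
Lower segment in parallel with the load: 4.486 ‖ 34.0 = 3.963 Ω.
Then V_out = V_DC · 3.963/(0.6644 + 3.963) = 6.415 V.
(Unloaded: V_out = x·V_DC = 6.52 V.)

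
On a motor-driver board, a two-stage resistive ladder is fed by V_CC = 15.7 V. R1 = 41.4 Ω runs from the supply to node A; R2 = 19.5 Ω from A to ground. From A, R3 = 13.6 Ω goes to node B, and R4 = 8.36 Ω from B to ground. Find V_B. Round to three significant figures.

V_B ≈ 1.19 V

Looking into the second stage from A: R3 + R4 = 21.96 Ω appears in parallel with R2.
R2 ‖ (R3+R4) = 10.33 Ω.
First divider: V_A = V_CC · 10.33/(41.4 + 10.33) = 3.135 V.
Stage 2 is unloaded, so V_B = V_A · R4/(R3+R4) = 3.135 × 8.36/21.96 = 1.193 V.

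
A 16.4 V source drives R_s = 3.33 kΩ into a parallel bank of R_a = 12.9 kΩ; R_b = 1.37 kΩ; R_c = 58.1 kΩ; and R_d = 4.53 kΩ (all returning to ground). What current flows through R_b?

I ≈ 2.67 mA

Equivalent of the parallel group: R_p = 0.9566 kΩ.
V_A by voltage divider: V_A = 16.4 × 0.9566/(3.33 + 0.9566) = 3.660 V.
I(R_b) = V_A / R_b = 3.660/1.37 = 2.671 mA.
(Check via current divider: I_total = 3.826 mA; share G_k/ΣG = 0.6982 → same result.)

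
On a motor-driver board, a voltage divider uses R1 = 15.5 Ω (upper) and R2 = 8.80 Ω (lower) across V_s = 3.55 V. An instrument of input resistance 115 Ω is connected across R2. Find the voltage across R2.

V_out ≈ 1.23 V

R2 ‖ R_L = (8.80 × 115)/(8.80 + 115) = 8.174 Ω.
Then V_out = V_s · R2'/(R1 + R2') = 3.55 × 8.174/23.67 = 1.226 V.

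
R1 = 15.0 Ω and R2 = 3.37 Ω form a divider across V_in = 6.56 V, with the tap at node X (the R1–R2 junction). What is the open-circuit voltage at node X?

V_th ≈ 1.20 V

With X open, the divider is unloaded: V_th = 6.56 × 3.37/18.37 = 1.203 V.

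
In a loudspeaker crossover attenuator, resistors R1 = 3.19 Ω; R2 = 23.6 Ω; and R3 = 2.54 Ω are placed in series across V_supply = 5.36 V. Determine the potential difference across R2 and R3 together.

V ≈ 4.78 V

Total series resistance ΣR = 3.19 + 23.6 + 2.54 = 29.33 Ω.
R_{R2..R3} = 23.6 + 2.54 = 26.14 Ω.
Voltage divider: V = V_supply · (26.14 / 29.33) = 5.36 × 0.8912 = 4.777 V.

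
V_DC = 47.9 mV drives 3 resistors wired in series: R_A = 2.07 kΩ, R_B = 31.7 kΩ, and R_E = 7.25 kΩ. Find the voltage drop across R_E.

Series total: ΣR = 2.07 + 31.7 + 7.25 = 41.02 kΩ.
Voltage divider: V = V_DC · (7.250 / 41.02) = 47.9 × 0.1767 = 8.466 mV.

V ≈ 8.47 mV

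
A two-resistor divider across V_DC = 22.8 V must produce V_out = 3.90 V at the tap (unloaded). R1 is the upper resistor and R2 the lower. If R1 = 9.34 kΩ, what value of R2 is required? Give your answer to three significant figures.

R2 ≈ 1.93 kΩ

V_out/V_DC = R2/(R1+R2) = 0.1711.
So R2 = R1 · V_out/(V_DC − V_out) = 9.34 × 3.90/(22.8 − 3.90) = 9.34 × 0.2063 = 1.927 kΩ.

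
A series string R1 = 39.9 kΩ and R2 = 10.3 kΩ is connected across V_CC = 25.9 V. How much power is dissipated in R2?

The common current is I = 25.9/50.20 = 0.5159 mA.
P(R2) = I²·R2 = (0.5159)² × 10.3 = 2.742 mW.

P ≈ 2.74 mW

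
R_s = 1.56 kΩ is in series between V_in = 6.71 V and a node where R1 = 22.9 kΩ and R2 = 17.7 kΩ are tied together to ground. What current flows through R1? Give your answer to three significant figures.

I ≈ 0.253 mA

Parallel bank: R_p = 1/(1/22.9 + 1/17.7) = 9.983 kΩ.
Node voltage V_A = V_in · R_p/(R_s + R_p) = 6.71 × 0.8649 = 5.803 V.
I(R1) = V_A / R1 = 5.803/22.9 = 0.2534 mA.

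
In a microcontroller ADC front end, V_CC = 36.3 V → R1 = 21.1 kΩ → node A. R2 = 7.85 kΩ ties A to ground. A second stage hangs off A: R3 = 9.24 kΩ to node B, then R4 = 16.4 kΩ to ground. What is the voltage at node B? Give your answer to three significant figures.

Looking into the second stage from A: R3 + R4 = 25.64 kΩ appears in parallel with R2.
Effective lower resistance at A: R2 ‖ 25.64 = 6.010 kΩ.
So V_A = 36.3 × 0.2217 = 8.047 V.
Stage 2 is unloaded, so V_B = V_A · R4/(R3+R4) = 8.047 × 16.4/25.64 = 5.147 V.

V_B ≈ 5.15 V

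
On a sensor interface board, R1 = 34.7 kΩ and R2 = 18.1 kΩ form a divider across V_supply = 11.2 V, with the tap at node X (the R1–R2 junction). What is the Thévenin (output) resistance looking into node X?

R_th ≈ 11.9 kΩ

Zeroing V_supply shorts the top of R1 to ground, so R_th = R1 ‖ R2 = 11.90 kΩ.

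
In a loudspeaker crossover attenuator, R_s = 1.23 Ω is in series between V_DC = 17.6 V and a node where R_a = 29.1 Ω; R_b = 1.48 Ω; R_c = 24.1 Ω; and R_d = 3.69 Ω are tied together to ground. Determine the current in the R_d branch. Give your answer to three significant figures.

Combine the parallel branches: R_p = (1/29.1 + 1/1.48 + 1/24.1 + 1/3.69)⁻¹ = 0.9780 Ω.
V_A by voltage divider: V_A = 17.6 × 0.9780/(1.23 + 0.9780) = 7.795 V.
I(R_d) = V_A / R_d = 7.795/3.69 = 2.113 A.
(Equivalently: I_total = 7.971 A, then current-divider fraction G_k/ΣG = 0.2650.)

I ≈ 2.11 A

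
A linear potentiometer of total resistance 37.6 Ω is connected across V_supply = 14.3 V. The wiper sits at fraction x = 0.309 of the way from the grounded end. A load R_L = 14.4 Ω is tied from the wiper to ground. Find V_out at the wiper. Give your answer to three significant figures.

V_out ≈ 2.84 V

The pot divides into 25.98 Ω above the wiper and 11.62 Ω below.
(x·R_p) ‖ R_L = 6.430 Ω.
Loaded-divider output: V_out = 14.3 × 0.1984 = 2.837 V.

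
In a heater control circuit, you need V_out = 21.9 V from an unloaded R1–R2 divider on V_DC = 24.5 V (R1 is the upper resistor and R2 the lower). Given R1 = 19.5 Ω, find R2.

R2 ≈ 164 Ω

Required fraction k = V_out/V_DC = 0.8939.
Rearranging, R2 = R1·k/(1−k) = 19.5 × 8.423 = 164.2 Ω.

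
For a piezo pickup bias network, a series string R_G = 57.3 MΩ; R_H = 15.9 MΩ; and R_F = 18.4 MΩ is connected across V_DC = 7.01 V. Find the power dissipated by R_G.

The common current is I = 7.01/91.60 = 0.07653 µA.
P = I²R = 0.005857 × 57.3 = 0.3356 µW.

P ≈ 0.336 µW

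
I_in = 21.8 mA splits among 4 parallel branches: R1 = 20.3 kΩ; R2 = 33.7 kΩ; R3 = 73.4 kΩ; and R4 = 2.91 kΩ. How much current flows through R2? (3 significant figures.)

ΣG = 1/20.3 + 1/33.7 + 1/73.4 + 1/2.91 = 0.4362.
By the current-divider rule, I = I_in · G_k/ΣG = 21.8 × 0.06803 = 1.483 mA.

I ≈ 1.48 mA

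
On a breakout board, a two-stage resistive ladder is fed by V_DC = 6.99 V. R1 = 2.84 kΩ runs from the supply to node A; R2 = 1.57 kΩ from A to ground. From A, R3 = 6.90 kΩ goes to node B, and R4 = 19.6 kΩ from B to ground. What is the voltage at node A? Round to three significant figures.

Node A sees R2 in parallel with the series input of stage 2, R3 + R4 = 26.50 kΩ.
Effective lower resistance at A: R2 ‖ 26.50 = 1.482 kΩ.
First divider: V_A = V_DC · 1.482/(2.84 + 1.482) = 2.397 V.

V_A ≈ 2.40 V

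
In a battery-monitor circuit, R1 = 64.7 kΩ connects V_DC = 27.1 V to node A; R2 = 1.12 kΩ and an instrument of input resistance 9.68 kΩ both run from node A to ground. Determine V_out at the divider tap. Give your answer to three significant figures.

First combine the lower leg with the load: R2 ‖ R_L = 1.004 kΩ.
Then V_out = V_DC · R2'/(R1 + R2') = 27.1 × 1.004/65.70 = 0.4140 V.

V_out ≈ 0.414 V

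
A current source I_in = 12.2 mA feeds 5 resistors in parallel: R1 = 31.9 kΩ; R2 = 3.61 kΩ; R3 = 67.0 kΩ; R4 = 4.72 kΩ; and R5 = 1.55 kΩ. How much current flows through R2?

Conductances: ΣG = 1/31.9 + 1/3.61 + 1/67.0 + 1/4.72 + 1/1.55 = 1.180 (1/kΩ).
By the current-divider rule, I = I_in · G_k/ΣG = 12.2 × 0.2347 = 2.863 mA.

I ≈ 2.86 mA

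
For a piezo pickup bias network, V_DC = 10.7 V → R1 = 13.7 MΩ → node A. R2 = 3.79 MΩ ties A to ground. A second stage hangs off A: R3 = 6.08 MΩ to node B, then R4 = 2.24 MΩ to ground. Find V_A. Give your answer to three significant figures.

V_A ≈ 1.71 V

Node A sees R2 in parallel with the series input of stage 2, R3 + R4 = 8.320 MΩ.
Effective lower resistance at A: R2 ‖ 8.320 = 2.604 MΩ.
So V_A = 10.7 × 0.1597 = 1.709 V.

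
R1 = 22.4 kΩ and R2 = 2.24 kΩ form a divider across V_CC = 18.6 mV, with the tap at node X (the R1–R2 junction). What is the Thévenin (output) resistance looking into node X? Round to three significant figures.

Looking into X with the source shorted: R_th = R1·R2/(R1+R2) = 22.40 × 2.24/24.64 = 2.036 kΩ.

R_th ≈ 2.04 kΩ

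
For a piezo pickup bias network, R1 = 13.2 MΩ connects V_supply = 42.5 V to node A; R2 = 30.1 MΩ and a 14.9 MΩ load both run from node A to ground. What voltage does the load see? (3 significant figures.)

V_out ≈ 18.3 V

The load sits in parallel with R2, giving an effective lower resistance R2' = R2·R_L/(R2+R_L) = 9.966 MΩ.
Now apply the divider: V_out = 42.5 × 0.4302 = 18.28 V.
(Unloaded it would be 29.5 V; the load pulls it down.)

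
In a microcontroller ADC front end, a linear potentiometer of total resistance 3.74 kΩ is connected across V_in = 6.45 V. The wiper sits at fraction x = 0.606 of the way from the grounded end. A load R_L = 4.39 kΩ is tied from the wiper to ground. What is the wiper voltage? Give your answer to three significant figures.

V_out ≈ 3.25 V

Split the track: R_lower = x·R_p = 2.266 kΩ, R_upper = (1−x)·R_p = 1.474 kΩ.
R_L loads the lower segment: effective lower R = 1.495 kΩ.
Then V_out = V_in · 1.495/(1.474 + 1.495) = 3.248 V.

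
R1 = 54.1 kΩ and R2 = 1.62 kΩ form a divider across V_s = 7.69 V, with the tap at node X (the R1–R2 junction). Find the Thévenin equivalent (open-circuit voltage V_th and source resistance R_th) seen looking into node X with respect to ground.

V_th ≈ 0.224 V, R_th ≈ 1.57 kΩ

V_th is the unloaded tap voltage: V_s · R2/(R1+R2) = 7.69 × 0.02907 = 0.2236 V.
With V_s suppressed (replaced by a short), R_th = R1 ‖ R2 = (54.10 × 1.62)/(54.10 + 1.62) = 1.573 kΩ.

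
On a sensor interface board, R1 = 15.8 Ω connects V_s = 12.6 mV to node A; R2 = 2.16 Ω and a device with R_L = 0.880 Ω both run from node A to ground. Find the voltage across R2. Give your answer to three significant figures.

V_out ≈ 0.480 mV

First combine the lower leg with the load: R2 ‖ R_L = 0.6253 Ω.
Then V_out = V_s · R2'/(R1 + R2') = 12.6 × 0.6253/16.43 = 0.4796 mV.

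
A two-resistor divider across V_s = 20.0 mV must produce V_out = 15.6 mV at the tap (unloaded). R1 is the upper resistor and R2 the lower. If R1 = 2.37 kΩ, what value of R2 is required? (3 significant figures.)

The divider ratio is R2/(R1+R2) = 15.6/20.0 = 0.7800.
So R2 = R1 · V_out/(V_s − V_out) = 2.37 × 15.6/(20.0 − 15.6) = 2.37 × 3.545 = 8.403 kΩ.

R2 ≈ 8.40 kΩ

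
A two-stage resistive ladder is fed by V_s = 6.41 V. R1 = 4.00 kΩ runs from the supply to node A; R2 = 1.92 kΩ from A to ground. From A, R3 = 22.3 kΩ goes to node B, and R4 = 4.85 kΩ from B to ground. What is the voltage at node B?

V_B ≈ 0.354 V

The second stage (R3 + R4 = 27.15 kΩ) loads node A in parallel with R2.
Effective lower resistance at A: R2 ‖ 27.15 = 1.793 kΩ.
First divider: V_A = V_s · 1.793/(4.00 + 1.793) = 1.984 V.
V_B = V_A × 0.1786 = 0.3544 V.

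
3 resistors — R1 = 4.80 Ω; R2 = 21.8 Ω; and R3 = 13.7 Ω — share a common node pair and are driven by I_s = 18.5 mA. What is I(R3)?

I ≈ 4.13 mA

Total conductance ΣG = 1/4.80 + 1/21.8 + 1/13.7 = 0.3272 (units of 1/Ω).
R3 takes the fraction G_k/ΣG = 0.07299/0.3272 = 0.2231, so I = 18.5 × 0.2231 = 4.127 mA.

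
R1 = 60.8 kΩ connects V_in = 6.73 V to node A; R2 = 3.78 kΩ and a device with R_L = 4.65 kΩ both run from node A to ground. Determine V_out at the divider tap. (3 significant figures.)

V_out ≈ 0.223 V

The load sits in parallel with R2, giving an effective lower resistance R2' = R2·R_L/(R2+R_L) = 2.085 kΩ.
Now apply the divider: V_out = 6.73 × 0.03316 = 0.2231 V.
(Unloaded it would be 0.394 V; the load pulls it down.)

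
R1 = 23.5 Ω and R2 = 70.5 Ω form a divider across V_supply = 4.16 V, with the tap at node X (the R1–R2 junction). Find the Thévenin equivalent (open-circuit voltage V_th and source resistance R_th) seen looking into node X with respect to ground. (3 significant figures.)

V_th ≈ 3.12 V, R_th ≈ 17.6 Ω

V_th is the unloaded tap voltage: V_supply · R2/(R1+R2) = 4.16 × 0.7500 = 3.120 V.
Zeroing V_supply shorts the top of R1 to ground, so R_th = R1 ‖ R2 = 17.62 Ω.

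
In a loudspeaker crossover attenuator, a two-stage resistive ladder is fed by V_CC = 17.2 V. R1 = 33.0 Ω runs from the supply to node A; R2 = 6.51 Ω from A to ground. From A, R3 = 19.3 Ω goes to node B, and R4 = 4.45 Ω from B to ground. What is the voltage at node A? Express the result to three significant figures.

V_A ≈ 2.31 V

The second stage (R3 + R4 = 23.75 Ω) loads node A in parallel with R2.
Effective lower resistance at A: R2 ‖ 23.75 = 5.109 Ω.
First divider: V_A = V_CC · 5.109/(33.0 + 5.109) = 2.306 V.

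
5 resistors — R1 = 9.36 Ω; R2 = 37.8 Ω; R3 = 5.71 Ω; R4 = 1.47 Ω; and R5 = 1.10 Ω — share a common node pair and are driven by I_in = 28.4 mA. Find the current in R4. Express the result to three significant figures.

Conductances: ΣG = 1/9.36 + 1/37.8 + 1/5.71 + 1/1.47 + 1/1.10 = 1.898 (1/Ω).
Current divider: I(R4) = I_in · G_k/ΣG = 28.4 × (0.6803/1.898) = 28.4 × 0.3585 = 10.18 mA.

I ≈ 10.2 mA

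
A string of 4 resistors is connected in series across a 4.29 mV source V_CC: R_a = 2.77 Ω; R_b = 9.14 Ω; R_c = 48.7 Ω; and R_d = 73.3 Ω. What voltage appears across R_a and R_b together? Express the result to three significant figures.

Total series resistance ΣR = 2.77 + 9.14 + 48.7 + 73.3 = 133.9 Ω.
R_{R_a..R_b} = 2.77 + 9.14 = 11.91 Ω.
Voltage divider: V = V_CC · (11.91 / 133.9) = 4.29 × 0.08894 = 0.3816 mV.

V ≈ 0.382 mV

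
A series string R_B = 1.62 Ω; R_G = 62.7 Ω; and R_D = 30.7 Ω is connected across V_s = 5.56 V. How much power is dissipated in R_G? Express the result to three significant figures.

ΣR = 95.02 Ω → I = 5.56/95.02 = 0.05851 A.
P = I²R = 0.003424 × 62.7 = 0.2147 W.

P ≈ 0.215 W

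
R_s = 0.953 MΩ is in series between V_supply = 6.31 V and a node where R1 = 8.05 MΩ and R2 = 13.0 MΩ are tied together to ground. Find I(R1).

Parallel bank: R_p = 1/(1/8.05 + 1/13.0) = 4.971 MΩ.
V_A by voltage divider: V_A = 6.31 × 4.971/(0.953 + 4.971) = 5.295 V.
I(R1) = V_A / R1 = 5.295/8.05 = 0.6578 µA.

I ≈ 0.658 µA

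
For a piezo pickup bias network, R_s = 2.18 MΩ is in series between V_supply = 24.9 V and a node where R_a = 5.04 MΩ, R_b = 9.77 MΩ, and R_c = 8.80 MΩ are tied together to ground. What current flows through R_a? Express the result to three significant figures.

Combine the parallel branches: R_p = (1/5.04 + 1/9.77 + 1/8.80)⁻¹ = 2.413 MΩ.
V_A = 24.9 × 2.413/4.593 = 13.08 V.
Branch current I = V_A/R_a = 13.08/5.04 = 2.596 µA.
(Equivalently: I_total = 5.421 µA, then current-divider fraction G_k/ΣG = 0.4788.)

I ≈ 2.60 µA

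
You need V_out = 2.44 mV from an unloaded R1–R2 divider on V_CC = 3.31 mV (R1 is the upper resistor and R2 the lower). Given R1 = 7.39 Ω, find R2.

R2 ≈ 20.7 Ω

V_out/V_CC = R2/(R1+R2) = 0.7372.
R2 = R1 · 0.7372/(1 − 0.7372) = 20.73 Ω.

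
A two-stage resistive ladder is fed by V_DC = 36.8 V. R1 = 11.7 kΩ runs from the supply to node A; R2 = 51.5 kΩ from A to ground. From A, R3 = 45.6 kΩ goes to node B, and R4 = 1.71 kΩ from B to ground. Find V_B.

V_B ≈ 0.902 V

Node A sees R2 in parallel with the series input of stage 2, R3 + R4 = 47.31 kΩ.
R2 ‖ (R3+R4) = 24.66 kΩ.
First divider: V_A = V_DC · 24.66/(11.7 + 24.66) = 24.96 V.
V_B = V_A × 0.03614 = 0.9021 V.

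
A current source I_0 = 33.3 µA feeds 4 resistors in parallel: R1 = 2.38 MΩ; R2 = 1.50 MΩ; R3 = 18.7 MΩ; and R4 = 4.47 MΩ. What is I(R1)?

I ≈ 10.3 µA

Total conductance ΣG = 1/2.38 + 1/1.50 + 1/18.7 + 1/4.47 = 1.364 (units of 1/MΩ).
R1 takes the fraction G_k/ΣG = 0.4202/1.364 = 0.3080, so I = 33.3 × 0.3080 = 10.26 µA.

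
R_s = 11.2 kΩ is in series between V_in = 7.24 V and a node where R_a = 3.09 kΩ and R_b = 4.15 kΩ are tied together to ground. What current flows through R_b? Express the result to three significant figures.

Parallel bank: R_p = 1/(1/3.09 + 1/4.15) = 1.771 kΩ.
V_A = 7.24 × 1.771/12.97 = 0.9886 V.
I(R_b) = V_A / R_b = 0.9886/4.15 = 0.2382 mA.

I ≈ 0.238 mA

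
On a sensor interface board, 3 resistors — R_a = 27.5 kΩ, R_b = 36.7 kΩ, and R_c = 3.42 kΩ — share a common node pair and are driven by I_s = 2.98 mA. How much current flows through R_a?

Conductances: ΣG = 1/27.5 + 1/36.7 + 1/3.42 = 0.3560 (1/kΩ).
R_a takes the fraction G_k/ΣG = 0.03636/0.3560 = 0.1021, so I = 2.98 × 0.1021 = 0.3044 mA.

I ≈ 0.304 mA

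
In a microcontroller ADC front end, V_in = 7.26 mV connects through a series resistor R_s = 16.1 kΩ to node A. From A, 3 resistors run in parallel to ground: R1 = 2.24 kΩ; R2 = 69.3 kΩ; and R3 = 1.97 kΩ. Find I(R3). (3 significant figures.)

I ≈ 0.222 µA

Equivalent of the parallel group: R_p = 1.033 kΩ.
V_A by voltage divider: V_A = 7.26 × 1.033/(16.1 + 1.033) = 0.4375 mV.
I(R3) = V_A / R3 = 0.4375/1.97 = 0.2221 µA.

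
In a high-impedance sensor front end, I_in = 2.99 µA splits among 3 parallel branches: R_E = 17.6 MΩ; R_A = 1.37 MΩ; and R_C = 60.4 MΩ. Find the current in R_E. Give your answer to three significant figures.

Total conductance ΣG = 1/17.6 + 1/1.37 + 1/60.4 = 0.8033 (units of 1/MΩ).
By the current-divider rule, I = I_in · G_k/ΣG = 2.99 × 0.07073 = 0.2115 µA.

I ≈ 0.211 µA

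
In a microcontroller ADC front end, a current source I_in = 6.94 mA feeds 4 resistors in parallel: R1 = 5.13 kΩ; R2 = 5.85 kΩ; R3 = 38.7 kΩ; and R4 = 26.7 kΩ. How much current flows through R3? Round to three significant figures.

Total conductance ΣG = 1/5.13 + 1/5.85 + 1/38.7 + 1/26.7 = 0.4292 (units of 1/kΩ).
R3 takes the fraction G_k/ΣG = 0.02584/0.4292 = 0.06021, so I = 6.94 × 0.06021 = 0.4179 mA.

I ≈ 0.418 mA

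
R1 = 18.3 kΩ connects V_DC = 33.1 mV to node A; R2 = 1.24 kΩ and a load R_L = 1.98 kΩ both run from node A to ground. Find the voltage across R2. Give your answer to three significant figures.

First combine the lower leg with the load: R2 ‖ R_L = 0.7625 kΩ.
Voltage divider with the loaded lower leg: V_out = 33.1 × 0.7625/(18.3 + 0.7625) = 33.1 × 0.04000 = 1.324 mV.

V_out ≈ 1.32 mV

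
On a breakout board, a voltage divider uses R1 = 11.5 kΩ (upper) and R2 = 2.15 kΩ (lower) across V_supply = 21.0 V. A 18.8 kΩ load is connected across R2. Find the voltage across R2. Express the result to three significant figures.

First combine the lower leg with the load: R2 ‖ R_L = 1.929 kΩ.
Then V_out = V_supply · R2'/(R1 + R2') = 21.0 × 1.929/13.43 = 3.017 V.

V_out ≈ 3.02 V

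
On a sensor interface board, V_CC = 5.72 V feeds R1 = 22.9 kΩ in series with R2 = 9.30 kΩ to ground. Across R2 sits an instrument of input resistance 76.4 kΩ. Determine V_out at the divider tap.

R2 ‖ R_L = (9.30 × 76.4)/(9.30 + 76.4) = 8.291 kΩ.
Then V_out = V_CC · R2'/(R1 + R2') = 5.72 × 8.291/31.19 = 1.520 V.

V_out ≈ 1.52 V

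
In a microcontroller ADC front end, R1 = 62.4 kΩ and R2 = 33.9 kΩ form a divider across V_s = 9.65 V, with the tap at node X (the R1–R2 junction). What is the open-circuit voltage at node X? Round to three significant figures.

V_th ≈ 3.40 V

V_th is the unloaded tap voltage: V_s · R2/(R1+R2) = 9.65 × 0.3520 = 3.397 V.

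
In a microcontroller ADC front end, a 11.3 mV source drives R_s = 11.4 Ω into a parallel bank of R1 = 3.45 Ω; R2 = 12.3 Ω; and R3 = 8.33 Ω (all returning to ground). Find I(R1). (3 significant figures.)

I ≈ 0.496 mA

Combine the parallel branches: R_p = (1/3.45 + 1/12.3 + 1/8.33)⁻¹ = 2.036 Ω.
Node voltage V_A = V_CC · R_p/(R_s + R_p) = 11.3 × 0.1515 = 1.712 mV.
Branch current I = V_A/R1 = 1.712/3.45 = 0.4963 mA.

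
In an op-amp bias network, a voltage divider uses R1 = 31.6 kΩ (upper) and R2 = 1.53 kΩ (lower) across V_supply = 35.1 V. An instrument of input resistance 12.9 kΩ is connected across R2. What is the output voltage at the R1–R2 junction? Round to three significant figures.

V_out ≈ 1.46 V

R2 ‖ R_L = (1.53 × 12.9)/(1.53 + 12.9) = 1.368 kΩ.
Then V_out = V_supply · R2'/(R1 + R2') = 35.1 × 1.368/32.97 = 1.456 V.
(Unloaded it would be 1.62 V; the load pulls it down.)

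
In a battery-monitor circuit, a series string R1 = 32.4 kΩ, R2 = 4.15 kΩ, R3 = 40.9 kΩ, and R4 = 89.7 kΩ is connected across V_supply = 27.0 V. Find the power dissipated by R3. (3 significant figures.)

P ≈ 1.07 mW

Series current I = V_supply/ΣR = 27.0/167.2 = 0.1615 mA.
V(R3) = I·R = 6.607 V; P = V·I = 6.607 × 0.1615 = 1.067 mW.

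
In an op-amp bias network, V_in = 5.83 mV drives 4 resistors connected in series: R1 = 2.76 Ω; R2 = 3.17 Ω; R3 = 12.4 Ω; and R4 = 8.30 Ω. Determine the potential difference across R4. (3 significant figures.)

V ≈ 1.82 mV

Total series resistance ΣR = 2.76 + 3.17 + 12.4 + 8.30 = 26.63 Ω.
By the voltage-divider rule, V = 5.83 × 8.300/26.63 = 1.817 mV.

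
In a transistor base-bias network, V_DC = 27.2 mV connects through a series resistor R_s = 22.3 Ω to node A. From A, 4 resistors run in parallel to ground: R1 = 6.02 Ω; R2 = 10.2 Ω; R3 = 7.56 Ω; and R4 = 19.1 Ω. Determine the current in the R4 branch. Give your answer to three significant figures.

I ≈ 0.129 mA

Equivalent of the parallel group: R_p = 2.228 Ω.
V_A = 27.2 × 2.228/24.53 = 2.471 mV.
I(R4) = V_A / R4 = 2.471/19.1 = 0.1294 mA.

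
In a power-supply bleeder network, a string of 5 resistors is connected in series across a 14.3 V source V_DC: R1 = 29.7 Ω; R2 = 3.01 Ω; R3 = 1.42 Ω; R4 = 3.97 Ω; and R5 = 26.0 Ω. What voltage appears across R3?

ΣR = 29.7 + 3.01 + 1.42 + 3.97 + 26.0 = 64.10 Ω.
Voltage divider: V = V_DC · (1.420 / 64.10) = 14.3 × 0.02215 = 0.3168 V.

V ≈ 0.317 V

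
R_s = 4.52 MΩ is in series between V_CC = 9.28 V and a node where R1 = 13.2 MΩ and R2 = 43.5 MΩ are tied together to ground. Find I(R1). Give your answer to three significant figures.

I ≈ 0.486 µA

Equivalent of the parallel group: R_p = 10.13 MΩ.
Node voltage V_A = V_CC · R_p/(R_s + R_p) = 9.28 × 0.6914 = 6.416 V.
Branch current I = V_A/R1 = 6.416/13.2 = 0.4861 µA.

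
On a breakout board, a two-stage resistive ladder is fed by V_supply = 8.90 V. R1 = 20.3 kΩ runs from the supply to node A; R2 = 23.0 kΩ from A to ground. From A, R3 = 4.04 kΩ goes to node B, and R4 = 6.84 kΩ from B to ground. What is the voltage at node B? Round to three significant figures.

V_B ≈ 1.49 V

Looking into the second stage from A: R3 + R4 = 10.88 kΩ appears in parallel with R2.
R2 ‖ (R3+R4) = 7.386 kΩ.
So V_A = 8.90 × 0.2668 = 2.374 V.
Then the unloaded second divider: V_B = V_A × R4/(R3+R4) = 2.374 × 0.6287 = 1.493 V.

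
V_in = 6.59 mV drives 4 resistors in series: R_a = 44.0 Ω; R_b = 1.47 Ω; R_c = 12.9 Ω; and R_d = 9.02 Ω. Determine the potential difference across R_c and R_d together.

Series total: ΣR = 44.0 + 1.47 + 12.9 + 9.02 = 67.39 Ω.
R_{R_c..R_d} = 12.9 + 9.02 = 21.92 Ω.
V = V_in · R/ΣR = 6.59 × 0.3253 = 2.144 mV.

V ≈ 2.14 mV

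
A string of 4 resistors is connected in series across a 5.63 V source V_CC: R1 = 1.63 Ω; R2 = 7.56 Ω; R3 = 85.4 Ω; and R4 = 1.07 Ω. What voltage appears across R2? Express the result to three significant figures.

Series total: ΣR = 1.63 + 7.56 + 85.4 + 1.07 = 95.66 Ω.
Voltage divider: V = V_CC · (7.560 / 95.66) = 5.63 × 0.07903 = 0.4449 V.

V ≈ 0.445 V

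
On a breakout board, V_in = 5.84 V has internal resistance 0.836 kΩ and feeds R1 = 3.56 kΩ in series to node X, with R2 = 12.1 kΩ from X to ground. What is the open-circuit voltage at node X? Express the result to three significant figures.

R1' = 0.836 + 3.56 = 4.396 kΩ (source resistance + R1).
Open-circuit (no load on X): V_th = V_in · R2/(R1' + R2) = 5.84 × 12.1/(4.396 + 12.1) = 4.284 V.

V_th ≈ 4.28 V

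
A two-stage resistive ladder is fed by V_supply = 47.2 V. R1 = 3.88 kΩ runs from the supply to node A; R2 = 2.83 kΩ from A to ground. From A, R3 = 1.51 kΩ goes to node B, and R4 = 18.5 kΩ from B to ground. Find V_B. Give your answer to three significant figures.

Looking into the second stage from A: R3 + R4 = 20.01 kΩ appears in parallel with R2.
Effective lower resistance at A: R2 ‖ 20.01 = 2.479 kΩ.
V_A = 47.2 × 2.479/(3.88 + 2.479) = 18.40 V.
Then the unloaded second divider: V_B = V_A × R4/(R3+R4) = 18.40 × 0.9245 = 17.01 V.

V_B ≈ 17.0 V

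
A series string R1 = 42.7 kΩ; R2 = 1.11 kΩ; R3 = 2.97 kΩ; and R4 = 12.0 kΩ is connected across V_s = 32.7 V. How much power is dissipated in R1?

Series current I = V_s/ΣR = 32.7/58.78 = 0.5563 mA.
P = I²R = 0.3095 × 42.7 = 13.21 mW.

P ≈ 13.2 mW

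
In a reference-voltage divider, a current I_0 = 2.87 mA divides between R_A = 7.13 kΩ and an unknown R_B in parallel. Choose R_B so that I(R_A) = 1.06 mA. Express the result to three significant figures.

R_B ≈ 4.18 kΩ

The fraction through R_A equals R_B/(R_A+R_B).
With f = 0.3693, R_B = R_A · f/(1−f) = 7.13 × 0.5856 = 4.176 kΩ.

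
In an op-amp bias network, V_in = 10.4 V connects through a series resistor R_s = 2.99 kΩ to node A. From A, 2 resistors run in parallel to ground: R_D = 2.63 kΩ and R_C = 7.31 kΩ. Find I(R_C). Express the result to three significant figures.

Combine the parallel branches: R_p = (1/2.63 + 1/7.31)⁻¹ = 1.934 kΩ.
V_A = 10.4 × 1.934/4.924 = 4.085 V.
I(R_C) = V_A / R_C = 4.085/7.31 = 0.5588 mA.

I ≈ 0.559 mA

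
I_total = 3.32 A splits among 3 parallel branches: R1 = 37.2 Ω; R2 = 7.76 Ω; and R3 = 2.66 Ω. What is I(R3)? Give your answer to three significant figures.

I ≈ 2.35 A

Conductances: ΣG = 1/37.2 + 1/7.76 + 1/2.66 = 0.5317 (1/Ω).
By the current-divider rule, I = I_total · G_k/ΣG = 3.32 × 0.7071 = 2.347 A.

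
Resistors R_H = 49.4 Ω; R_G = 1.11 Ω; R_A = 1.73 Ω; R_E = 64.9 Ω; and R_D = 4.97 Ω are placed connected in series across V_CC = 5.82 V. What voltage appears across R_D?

V ≈ 0.237 V

ΣR = 49.4 + 1.11 + 1.73 + 64.9 + 4.97 = 122.1 Ω.
V = V_CC · R/ΣR = 5.82 × 0.04070 = 0.2369 V.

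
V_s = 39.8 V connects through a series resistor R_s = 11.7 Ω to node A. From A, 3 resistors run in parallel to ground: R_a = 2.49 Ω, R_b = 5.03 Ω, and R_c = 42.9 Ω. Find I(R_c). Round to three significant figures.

Combine the parallel branches: R_p = (1/2.49 + 1/5.03 + 1/42.9)⁻¹ = 1.603 Ω.
V_A by voltage divider: V_A = 39.8 × 1.603/(11.7 + 1.603) = 4.797 V.
Branch current I = V_A/R_c = 4.797/42.9 = 0.1118 A.

I ≈ 0.112 A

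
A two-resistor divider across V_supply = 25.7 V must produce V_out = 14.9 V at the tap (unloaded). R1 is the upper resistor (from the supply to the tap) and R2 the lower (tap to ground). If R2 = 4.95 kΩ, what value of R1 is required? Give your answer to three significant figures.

The divider ratio is R2/(R1+R2) = 14.9/25.7 = 0.5798.
R1 = R2·(1/k − 1) = 4.95 × 0.7248 = 3.588 kΩ.

R1 ≈ 3.59 kΩ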